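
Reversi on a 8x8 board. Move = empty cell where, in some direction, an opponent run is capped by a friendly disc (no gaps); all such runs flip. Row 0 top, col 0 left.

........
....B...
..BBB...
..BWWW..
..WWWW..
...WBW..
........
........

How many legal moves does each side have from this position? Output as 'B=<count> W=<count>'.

Answer: B=7 W=10

Derivation:
-- B to move --
(2,5): no bracket -> illegal
(2,6): no bracket -> illegal
(3,1): no bracket -> illegal
(3,6): flips 4 -> legal
(4,1): no bracket -> illegal
(4,6): flips 1 -> legal
(5,1): flips 2 -> legal
(5,2): flips 2 -> legal
(5,6): flips 3 -> legal
(6,2): no bracket -> illegal
(6,3): flips 3 -> legal
(6,4): no bracket -> illegal
(6,5): no bracket -> illegal
(6,6): flips 3 -> legal
B mobility = 7
-- W to move --
(0,3): no bracket -> illegal
(0,4): flips 2 -> legal
(0,5): no bracket -> illegal
(1,1): flips 1 -> legal
(1,2): flips 3 -> legal
(1,3): flips 2 -> legal
(1,5): flips 1 -> legal
(2,1): flips 1 -> legal
(2,5): no bracket -> illegal
(3,1): flips 1 -> legal
(4,1): no bracket -> illegal
(6,3): flips 1 -> legal
(6,4): flips 1 -> legal
(6,5): flips 1 -> legal
W mobility = 10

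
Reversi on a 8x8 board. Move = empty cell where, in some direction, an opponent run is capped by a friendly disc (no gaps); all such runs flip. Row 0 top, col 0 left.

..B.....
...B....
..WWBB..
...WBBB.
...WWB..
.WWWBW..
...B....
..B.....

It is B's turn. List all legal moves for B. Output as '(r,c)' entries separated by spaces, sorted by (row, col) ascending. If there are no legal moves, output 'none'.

Answer: (1,2) (2,1) (3,1) (3,2) (4,1) (4,2) (5,0) (5,6) (6,1) (6,2) (6,5)

Derivation:
(1,1): no bracket -> illegal
(1,2): flips 1 -> legal
(1,4): no bracket -> illegal
(2,1): flips 2 -> legal
(3,1): flips 1 -> legal
(3,2): flips 2 -> legal
(4,0): no bracket -> illegal
(4,1): flips 1 -> legal
(4,2): flips 3 -> legal
(4,6): no bracket -> illegal
(5,0): flips 3 -> legal
(5,6): flips 1 -> legal
(6,0): no bracket -> illegal
(6,1): flips 2 -> legal
(6,2): flips 2 -> legal
(6,4): no bracket -> illegal
(6,5): flips 1 -> legal
(6,6): no bracket -> illegal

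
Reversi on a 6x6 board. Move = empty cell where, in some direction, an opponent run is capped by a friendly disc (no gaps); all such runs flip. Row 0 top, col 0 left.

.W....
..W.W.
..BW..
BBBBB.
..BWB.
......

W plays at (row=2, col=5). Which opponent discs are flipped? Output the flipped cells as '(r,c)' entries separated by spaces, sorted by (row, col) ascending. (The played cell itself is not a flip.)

Answer: (3,4)

Derivation:
Dir NW: first cell 'W' (not opp) -> no flip
Dir N: first cell '.' (not opp) -> no flip
Dir NE: edge -> no flip
Dir W: first cell '.' (not opp) -> no flip
Dir E: edge -> no flip
Dir SW: opp run (3,4) capped by W -> flip
Dir S: first cell '.' (not opp) -> no flip
Dir SE: edge -> no flip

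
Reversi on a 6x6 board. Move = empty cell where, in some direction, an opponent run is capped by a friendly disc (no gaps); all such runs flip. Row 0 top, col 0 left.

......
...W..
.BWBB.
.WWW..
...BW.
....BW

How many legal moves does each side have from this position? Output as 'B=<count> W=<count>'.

Answer: B=6 W=9

Derivation:
-- B to move --
(0,2): flips 1 -> legal
(0,3): flips 1 -> legal
(0,4): no bracket -> illegal
(1,1): no bracket -> illegal
(1,2): no bracket -> illegal
(1,4): no bracket -> illegal
(2,0): no bracket -> illegal
(3,0): no bracket -> illegal
(3,4): flips 1 -> legal
(3,5): no bracket -> illegal
(4,0): no bracket -> illegal
(4,1): flips 2 -> legal
(4,2): flips 1 -> legal
(4,5): flips 1 -> legal
(5,3): no bracket -> illegal
B mobility = 6
-- W to move --
(1,0): flips 1 -> legal
(1,1): flips 1 -> legal
(1,2): no bracket -> illegal
(1,4): flips 1 -> legal
(1,5): flips 1 -> legal
(2,0): flips 1 -> legal
(2,5): flips 2 -> legal
(3,0): no bracket -> illegal
(3,4): no bracket -> illegal
(3,5): flips 1 -> legal
(4,2): flips 1 -> legal
(4,5): no bracket -> illegal
(5,2): no bracket -> illegal
(5,3): flips 2 -> legal
W mobility = 9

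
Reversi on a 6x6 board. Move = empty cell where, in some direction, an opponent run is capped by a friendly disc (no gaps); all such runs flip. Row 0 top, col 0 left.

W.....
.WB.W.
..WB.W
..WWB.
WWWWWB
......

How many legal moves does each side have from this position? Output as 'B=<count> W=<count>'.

Answer: B=8 W=4

Derivation:
-- B to move --
(0,1): no bracket -> illegal
(0,2): no bracket -> illegal
(0,3): no bracket -> illegal
(0,4): no bracket -> illegal
(0,5): flips 1 -> legal
(1,0): flips 1 -> legal
(1,3): no bracket -> illegal
(1,5): no bracket -> illegal
(2,0): no bracket -> illegal
(2,1): flips 1 -> legal
(2,4): no bracket -> illegal
(3,0): no bracket -> illegal
(3,1): flips 2 -> legal
(3,5): no bracket -> illegal
(5,0): flips 2 -> legal
(5,1): no bracket -> illegal
(5,2): flips 4 -> legal
(5,3): flips 2 -> legal
(5,4): flips 1 -> legal
(5,5): no bracket -> illegal
B mobility = 8
-- W to move --
(0,1): no bracket -> illegal
(0,2): flips 1 -> legal
(0,3): no bracket -> illegal
(1,3): flips 2 -> legal
(2,1): no bracket -> illegal
(2,4): flips 2 -> legal
(3,5): flips 1 -> legal
(5,4): no bracket -> illegal
(5,5): no bracket -> illegal
W mobility = 4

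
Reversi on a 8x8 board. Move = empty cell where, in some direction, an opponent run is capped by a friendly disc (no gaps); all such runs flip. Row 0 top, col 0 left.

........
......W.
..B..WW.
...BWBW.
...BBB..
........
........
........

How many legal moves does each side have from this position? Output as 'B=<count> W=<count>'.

Answer: B=7 W=6

Derivation:
-- B to move --
(0,5): no bracket -> illegal
(0,6): no bracket -> illegal
(0,7): flips 3 -> legal
(1,4): no bracket -> illegal
(1,5): flips 1 -> legal
(1,7): flips 1 -> legal
(2,3): flips 1 -> legal
(2,4): flips 1 -> legal
(2,7): flips 1 -> legal
(3,7): flips 1 -> legal
(4,6): no bracket -> illegal
(4,7): no bracket -> illegal
B mobility = 7
-- W to move --
(1,1): no bracket -> illegal
(1,2): no bracket -> illegal
(1,3): no bracket -> illegal
(2,1): no bracket -> illegal
(2,3): no bracket -> illegal
(2,4): no bracket -> illegal
(3,1): no bracket -> illegal
(3,2): flips 1 -> legal
(4,2): no bracket -> illegal
(4,6): no bracket -> illegal
(5,2): flips 1 -> legal
(5,3): flips 2 -> legal
(5,4): flips 2 -> legal
(5,5): flips 2 -> legal
(5,6): flips 1 -> legal
W mobility = 6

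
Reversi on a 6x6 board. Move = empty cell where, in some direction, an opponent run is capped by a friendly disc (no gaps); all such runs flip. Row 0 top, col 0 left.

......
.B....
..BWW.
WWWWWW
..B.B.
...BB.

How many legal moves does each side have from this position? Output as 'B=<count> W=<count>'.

-- B to move --
(1,2): no bracket -> illegal
(1,3): no bracket -> illegal
(1,4): flips 2 -> legal
(1,5): flips 2 -> legal
(2,0): flips 1 -> legal
(2,1): no bracket -> illegal
(2,5): flips 2 -> legal
(4,0): flips 1 -> legal
(4,1): no bracket -> illegal
(4,3): no bracket -> illegal
(4,5): no bracket -> illegal
B mobility = 5
-- W to move --
(0,0): flips 2 -> legal
(0,1): no bracket -> illegal
(0,2): no bracket -> illegal
(1,0): no bracket -> illegal
(1,2): flips 1 -> legal
(1,3): flips 1 -> legal
(2,0): no bracket -> illegal
(2,1): flips 1 -> legal
(4,1): no bracket -> illegal
(4,3): no bracket -> illegal
(4,5): no bracket -> illegal
(5,1): flips 1 -> legal
(5,2): flips 1 -> legal
(5,5): flips 1 -> legal
W mobility = 7

Answer: B=5 W=7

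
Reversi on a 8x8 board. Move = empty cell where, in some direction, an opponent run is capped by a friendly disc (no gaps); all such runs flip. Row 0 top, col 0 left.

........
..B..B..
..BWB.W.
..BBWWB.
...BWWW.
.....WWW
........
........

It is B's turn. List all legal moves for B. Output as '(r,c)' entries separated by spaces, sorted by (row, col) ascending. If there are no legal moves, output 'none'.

Answer: (1,3) (1,4) (1,6) (2,5) (3,7) (4,7) (5,4) (6,6) (6,7)

Derivation:
(1,3): flips 1 -> legal
(1,4): flips 1 -> legal
(1,6): flips 1 -> legal
(1,7): no bracket -> illegal
(2,5): flips 1 -> legal
(2,7): no bracket -> illegal
(3,7): flips 1 -> legal
(4,7): flips 3 -> legal
(5,3): no bracket -> illegal
(5,4): flips 3 -> legal
(6,4): no bracket -> illegal
(6,5): no bracket -> illegal
(6,6): flips 4 -> legal
(6,7): flips 4 -> legal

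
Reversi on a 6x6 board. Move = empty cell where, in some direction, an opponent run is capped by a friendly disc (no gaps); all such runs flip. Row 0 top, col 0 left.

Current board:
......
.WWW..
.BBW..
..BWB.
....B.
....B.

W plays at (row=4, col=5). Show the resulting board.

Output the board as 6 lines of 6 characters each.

Answer: ......
.WWW..
.BBW..
..BWW.
....BW
....B.

Derivation:
Place W at (4,5); scan 8 dirs for brackets.
Dir NW: opp run (3,4) capped by W -> flip
Dir N: first cell '.' (not opp) -> no flip
Dir NE: edge -> no flip
Dir W: opp run (4,4), next='.' -> no flip
Dir E: edge -> no flip
Dir SW: opp run (5,4), next=edge -> no flip
Dir S: first cell '.' (not opp) -> no flip
Dir SE: edge -> no flip
All flips: (3,4)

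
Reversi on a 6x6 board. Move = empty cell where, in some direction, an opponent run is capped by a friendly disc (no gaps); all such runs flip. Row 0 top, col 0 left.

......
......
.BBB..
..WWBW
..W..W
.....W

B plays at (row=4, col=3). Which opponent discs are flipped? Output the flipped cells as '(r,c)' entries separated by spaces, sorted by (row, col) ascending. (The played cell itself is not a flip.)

Dir NW: opp run (3,2) capped by B -> flip
Dir N: opp run (3,3) capped by B -> flip
Dir NE: first cell 'B' (not opp) -> no flip
Dir W: opp run (4,2), next='.' -> no flip
Dir E: first cell '.' (not opp) -> no flip
Dir SW: first cell '.' (not opp) -> no flip
Dir S: first cell '.' (not opp) -> no flip
Dir SE: first cell '.' (not opp) -> no flip

Answer: (3,2) (3,3)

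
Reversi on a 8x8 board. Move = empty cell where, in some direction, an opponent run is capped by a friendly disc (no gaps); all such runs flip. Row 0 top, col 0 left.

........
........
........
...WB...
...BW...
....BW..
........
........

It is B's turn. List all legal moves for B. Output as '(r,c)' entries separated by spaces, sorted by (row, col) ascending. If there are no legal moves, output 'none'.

Answer: (2,3) (3,2) (4,5) (5,6)

Derivation:
(2,2): no bracket -> illegal
(2,3): flips 1 -> legal
(2,4): no bracket -> illegal
(3,2): flips 1 -> legal
(3,5): no bracket -> illegal
(4,2): no bracket -> illegal
(4,5): flips 1 -> legal
(4,6): no bracket -> illegal
(5,3): no bracket -> illegal
(5,6): flips 1 -> legal
(6,4): no bracket -> illegal
(6,5): no bracket -> illegal
(6,6): no bracket -> illegal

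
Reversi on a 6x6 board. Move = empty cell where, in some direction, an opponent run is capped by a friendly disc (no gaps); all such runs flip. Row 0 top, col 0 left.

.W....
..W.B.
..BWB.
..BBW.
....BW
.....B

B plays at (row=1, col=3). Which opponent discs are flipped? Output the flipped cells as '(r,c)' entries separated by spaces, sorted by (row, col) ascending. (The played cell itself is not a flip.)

Dir NW: first cell '.' (not opp) -> no flip
Dir N: first cell '.' (not opp) -> no flip
Dir NE: first cell '.' (not opp) -> no flip
Dir W: opp run (1,2), next='.' -> no flip
Dir E: first cell 'B' (not opp) -> no flip
Dir SW: first cell 'B' (not opp) -> no flip
Dir S: opp run (2,3) capped by B -> flip
Dir SE: first cell 'B' (not opp) -> no flip

Answer: (2,3)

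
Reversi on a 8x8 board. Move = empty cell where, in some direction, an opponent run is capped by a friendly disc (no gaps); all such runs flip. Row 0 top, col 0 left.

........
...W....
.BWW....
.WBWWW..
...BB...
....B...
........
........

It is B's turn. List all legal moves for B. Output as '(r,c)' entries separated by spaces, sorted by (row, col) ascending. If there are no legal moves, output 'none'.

(0,2): no bracket -> illegal
(0,3): flips 3 -> legal
(0,4): no bracket -> illegal
(1,1): flips 2 -> legal
(1,2): flips 1 -> legal
(1,4): flips 1 -> legal
(2,0): no bracket -> illegal
(2,4): flips 3 -> legal
(2,5): flips 1 -> legal
(2,6): flips 1 -> legal
(3,0): flips 1 -> legal
(3,6): flips 3 -> legal
(4,0): no bracket -> illegal
(4,1): flips 1 -> legal
(4,2): no bracket -> illegal
(4,5): no bracket -> illegal
(4,6): no bracket -> illegal

Answer: (0,3) (1,1) (1,2) (1,4) (2,4) (2,5) (2,6) (3,0) (3,6) (4,1)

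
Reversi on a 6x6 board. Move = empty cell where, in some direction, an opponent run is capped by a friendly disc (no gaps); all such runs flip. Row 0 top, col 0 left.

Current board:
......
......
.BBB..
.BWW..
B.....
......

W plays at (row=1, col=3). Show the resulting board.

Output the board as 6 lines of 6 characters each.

Answer: ......
...W..
.BBW..
.BWW..
B.....
......

Derivation:
Place W at (1,3); scan 8 dirs for brackets.
Dir NW: first cell '.' (not opp) -> no flip
Dir N: first cell '.' (not opp) -> no flip
Dir NE: first cell '.' (not opp) -> no flip
Dir W: first cell '.' (not opp) -> no flip
Dir E: first cell '.' (not opp) -> no flip
Dir SW: opp run (2,2) (3,1) (4,0), next=edge -> no flip
Dir S: opp run (2,3) capped by W -> flip
Dir SE: first cell '.' (not opp) -> no flip
All flips: (2,3)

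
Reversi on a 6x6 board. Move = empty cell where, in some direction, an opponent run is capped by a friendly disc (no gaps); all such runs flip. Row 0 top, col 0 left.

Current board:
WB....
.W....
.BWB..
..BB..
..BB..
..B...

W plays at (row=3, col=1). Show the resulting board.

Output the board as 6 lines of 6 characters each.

Answer: WB....
.W....
.WWB..
.WBB..
..BB..
..B...

Derivation:
Place W at (3,1); scan 8 dirs for brackets.
Dir NW: first cell '.' (not opp) -> no flip
Dir N: opp run (2,1) capped by W -> flip
Dir NE: first cell 'W' (not opp) -> no flip
Dir W: first cell '.' (not opp) -> no flip
Dir E: opp run (3,2) (3,3), next='.' -> no flip
Dir SW: first cell '.' (not opp) -> no flip
Dir S: first cell '.' (not opp) -> no flip
Dir SE: opp run (4,2), next='.' -> no flip
All flips: (2,1)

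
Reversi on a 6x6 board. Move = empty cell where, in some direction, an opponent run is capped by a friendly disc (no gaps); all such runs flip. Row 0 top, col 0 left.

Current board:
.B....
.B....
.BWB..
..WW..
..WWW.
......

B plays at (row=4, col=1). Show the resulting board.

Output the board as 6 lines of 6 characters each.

Answer: .B....
.B....
.BWB..
..BW..
.BWWW.
......

Derivation:
Place B at (4,1); scan 8 dirs for brackets.
Dir NW: first cell '.' (not opp) -> no flip
Dir N: first cell '.' (not opp) -> no flip
Dir NE: opp run (3,2) capped by B -> flip
Dir W: first cell '.' (not opp) -> no flip
Dir E: opp run (4,2) (4,3) (4,4), next='.' -> no flip
Dir SW: first cell '.' (not opp) -> no flip
Dir S: first cell '.' (not opp) -> no flip
Dir SE: first cell '.' (not opp) -> no flip
All flips: (3,2)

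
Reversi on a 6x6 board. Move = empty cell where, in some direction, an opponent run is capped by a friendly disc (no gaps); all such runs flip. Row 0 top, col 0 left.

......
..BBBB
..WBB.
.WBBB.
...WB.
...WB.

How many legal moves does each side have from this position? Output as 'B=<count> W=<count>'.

-- B to move --
(1,1): flips 1 -> legal
(2,0): no bracket -> illegal
(2,1): flips 1 -> legal
(3,0): flips 1 -> legal
(4,0): flips 2 -> legal
(4,1): no bracket -> illegal
(4,2): flips 1 -> legal
(5,2): flips 2 -> legal
B mobility = 6
-- W to move --
(0,1): no bracket -> illegal
(0,2): flips 1 -> legal
(0,3): flips 3 -> legal
(0,4): flips 1 -> legal
(0,5): no bracket -> illegal
(1,1): no bracket -> illegal
(2,1): flips 1 -> legal
(2,5): flips 3 -> legal
(3,5): flips 4 -> legal
(4,1): no bracket -> illegal
(4,2): flips 1 -> legal
(4,5): flips 1 -> legal
(5,5): flips 3 -> legal
W mobility = 9

Answer: B=6 W=9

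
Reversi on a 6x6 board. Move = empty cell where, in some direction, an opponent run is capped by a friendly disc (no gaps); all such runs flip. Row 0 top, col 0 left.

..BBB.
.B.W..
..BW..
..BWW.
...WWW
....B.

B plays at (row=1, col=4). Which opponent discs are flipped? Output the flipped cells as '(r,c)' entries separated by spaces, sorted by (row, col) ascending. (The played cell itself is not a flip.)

Answer: (2,3)

Derivation:
Dir NW: first cell 'B' (not opp) -> no flip
Dir N: first cell 'B' (not opp) -> no flip
Dir NE: first cell '.' (not opp) -> no flip
Dir W: opp run (1,3), next='.' -> no flip
Dir E: first cell '.' (not opp) -> no flip
Dir SW: opp run (2,3) capped by B -> flip
Dir S: first cell '.' (not opp) -> no flip
Dir SE: first cell '.' (not opp) -> no flip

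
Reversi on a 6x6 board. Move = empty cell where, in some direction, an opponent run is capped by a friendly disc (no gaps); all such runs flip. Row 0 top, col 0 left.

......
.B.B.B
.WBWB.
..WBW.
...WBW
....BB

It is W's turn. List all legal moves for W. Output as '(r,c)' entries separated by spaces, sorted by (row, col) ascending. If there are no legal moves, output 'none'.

(0,0): no bracket -> illegal
(0,1): flips 1 -> legal
(0,2): no bracket -> illegal
(0,3): flips 1 -> legal
(0,4): no bracket -> illegal
(0,5): no bracket -> illegal
(1,0): no bracket -> illegal
(1,2): flips 1 -> legal
(1,4): flips 1 -> legal
(2,0): no bracket -> illegal
(2,5): flips 1 -> legal
(3,1): no bracket -> illegal
(3,5): no bracket -> illegal
(4,2): no bracket -> illegal
(5,3): no bracket -> illegal

Answer: (0,1) (0,3) (1,2) (1,4) (2,5)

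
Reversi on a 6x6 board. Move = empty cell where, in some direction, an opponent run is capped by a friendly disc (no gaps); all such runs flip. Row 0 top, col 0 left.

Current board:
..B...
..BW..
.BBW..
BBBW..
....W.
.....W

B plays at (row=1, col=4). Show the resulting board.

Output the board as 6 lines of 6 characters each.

Place B at (1,4); scan 8 dirs for brackets.
Dir NW: first cell '.' (not opp) -> no flip
Dir N: first cell '.' (not opp) -> no flip
Dir NE: first cell '.' (not opp) -> no flip
Dir W: opp run (1,3) capped by B -> flip
Dir E: first cell '.' (not opp) -> no flip
Dir SW: opp run (2,3) capped by B -> flip
Dir S: first cell '.' (not opp) -> no flip
Dir SE: first cell '.' (not opp) -> no flip
All flips: (1,3) (2,3)

Answer: ..B...
..BBB.
.BBB..
BBBW..
....W.
.....W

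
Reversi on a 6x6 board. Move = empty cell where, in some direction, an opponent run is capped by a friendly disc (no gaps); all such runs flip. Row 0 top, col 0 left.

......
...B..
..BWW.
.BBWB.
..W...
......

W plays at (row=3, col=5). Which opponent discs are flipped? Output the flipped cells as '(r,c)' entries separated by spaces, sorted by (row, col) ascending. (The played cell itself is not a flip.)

Dir NW: first cell 'W' (not opp) -> no flip
Dir N: first cell '.' (not opp) -> no flip
Dir NE: edge -> no flip
Dir W: opp run (3,4) capped by W -> flip
Dir E: edge -> no flip
Dir SW: first cell '.' (not opp) -> no flip
Dir S: first cell '.' (not opp) -> no flip
Dir SE: edge -> no flip

Answer: (3,4)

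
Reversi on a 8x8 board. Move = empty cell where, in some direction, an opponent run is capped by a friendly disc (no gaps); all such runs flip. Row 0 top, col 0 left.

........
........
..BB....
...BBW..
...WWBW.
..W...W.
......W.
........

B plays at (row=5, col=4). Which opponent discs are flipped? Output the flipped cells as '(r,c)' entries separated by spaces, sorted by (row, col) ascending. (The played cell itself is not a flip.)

Answer: (4,4)

Derivation:
Dir NW: opp run (4,3), next='.' -> no flip
Dir N: opp run (4,4) capped by B -> flip
Dir NE: first cell 'B' (not opp) -> no flip
Dir W: first cell '.' (not opp) -> no flip
Dir E: first cell '.' (not opp) -> no flip
Dir SW: first cell '.' (not opp) -> no flip
Dir S: first cell '.' (not opp) -> no flip
Dir SE: first cell '.' (not opp) -> no flip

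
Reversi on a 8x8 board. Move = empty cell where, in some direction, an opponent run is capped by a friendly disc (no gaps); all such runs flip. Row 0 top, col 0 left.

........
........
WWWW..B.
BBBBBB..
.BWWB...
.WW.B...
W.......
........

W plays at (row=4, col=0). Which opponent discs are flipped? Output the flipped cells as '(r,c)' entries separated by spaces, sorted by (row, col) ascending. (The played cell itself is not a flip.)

Answer: (3,0) (3,1) (4,1)

Derivation:
Dir NW: edge -> no flip
Dir N: opp run (3,0) capped by W -> flip
Dir NE: opp run (3,1) capped by W -> flip
Dir W: edge -> no flip
Dir E: opp run (4,1) capped by W -> flip
Dir SW: edge -> no flip
Dir S: first cell '.' (not opp) -> no flip
Dir SE: first cell 'W' (not opp) -> no flip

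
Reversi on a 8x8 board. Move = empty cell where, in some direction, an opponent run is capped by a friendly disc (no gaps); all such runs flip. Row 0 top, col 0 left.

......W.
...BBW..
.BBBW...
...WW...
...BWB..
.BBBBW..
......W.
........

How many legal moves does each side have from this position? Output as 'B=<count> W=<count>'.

Answer: B=6 W=15

Derivation:
-- B to move --
(0,4): no bracket -> illegal
(0,5): no bracket -> illegal
(0,7): no bracket -> illegal
(1,6): flips 1 -> legal
(1,7): no bracket -> illegal
(2,5): flips 2 -> legal
(2,6): no bracket -> illegal
(3,2): no bracket -> illegal
(3,5): flips 2 -> legal
(4,2): no bracket -> illegal
(4,6): no bracket -> illegal
(5,6): flips 1 -> legal
(5,7): no bracket -> illegal
(6,4): no bracket -> illegal
(6,5): flips 1 -> legal
(6,7): no bracket -> illegal
(7,5): no bracket -> illegal
(7,6): no bracket -> illegal
(7,7): flips 4 -> legal
B mobility = 6
-- W to move --
(0,2): flips 1 -> legal
(0,3): flips 2 -> legal
(0,4): flips 1 -> legal
(0,5): no bracket -> illegal
(1,0): no bracket -> illegal
(1,1): flips 1 -> legal
(1,2): flips 3 -> legal
(2,0): flips 3 -> legal
(2,5): no bracket -> illegal
(3,0): no bracket -> illegal
(3,1): no bracket -> illegal
(3,2): no bracket -> illegal
(3,5): flips 1 -> legal
(3,6): no bracket -> illegal
(4,0): no bracket -> illegal
(4,1): no bracket -> illegal
(4,2): flips 1 -> legal
(4,6): flips 1 -> legal
(5,0): flips 4 -> legal
(5,6): flips 1 -> legal
(6,0): no bracket -> illegal
(6,1): flips 2 -> legal
(6,2): flips 1 -> legal
(6,3): flips 2 -> legal
(6,4): flips 1 -> legal
(6,5): no bracket -> illegal
W mobility = 15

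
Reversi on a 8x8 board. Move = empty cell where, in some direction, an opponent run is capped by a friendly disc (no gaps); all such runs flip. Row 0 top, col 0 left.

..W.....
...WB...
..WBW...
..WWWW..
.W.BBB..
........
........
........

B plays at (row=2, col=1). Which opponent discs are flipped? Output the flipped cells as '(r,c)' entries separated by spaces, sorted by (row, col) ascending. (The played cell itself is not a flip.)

Answer: (2,2) (3,2)

Derivation:
Dir NW: first cell '.' (not opp) -> no flip
Dir N: first cell '.' (not opp) -> no flip
Dir NE: first cell '.' (not opp) -> no flip
Dir W: first cell '.' (not opp) -> no flip
Dir E: opp run (2,2) capped by B -> flip
Dir SW: first cell '.' (not opp) -> no flip
Dir S: first cell '.' (not opp) -> no flip
Dir SE: opp run (3,2) capped by B -> flip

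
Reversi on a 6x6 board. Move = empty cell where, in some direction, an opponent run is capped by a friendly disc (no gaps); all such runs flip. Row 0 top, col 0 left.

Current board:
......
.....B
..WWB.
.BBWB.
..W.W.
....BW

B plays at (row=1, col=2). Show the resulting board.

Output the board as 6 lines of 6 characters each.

Place B at (1,2); scan 8 dirs for brackets.
Dir NW: first cell '.' (not opp) -> no flip
Dir N: first cell '.' (not opp) -> no flip
Dir NE: first cell '.' (not opp) -> no flip
Dir W: first cell '.' (not opp) -> no flip
Dir E: first cell '.' (not opp) -> no flip
Dir SW: first cell '.' (not opp) -> no flip
Dir S: opp run (2,2) capped by B -> flip
Dir SE: opp run (2,3) capped by B -> flip
All flips: (2,2) (2,3)

Answer: ......
..B..B
..BBB.
.BBWB.
..W.W.
....BW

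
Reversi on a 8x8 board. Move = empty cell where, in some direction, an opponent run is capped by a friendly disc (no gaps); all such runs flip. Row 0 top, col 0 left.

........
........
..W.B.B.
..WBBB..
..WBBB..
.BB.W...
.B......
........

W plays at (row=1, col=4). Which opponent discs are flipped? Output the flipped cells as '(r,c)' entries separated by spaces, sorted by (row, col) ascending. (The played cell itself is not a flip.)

Dir NW: first cell '.' (not opp) -> no flip
Dir N: first cell '.' (not opp) -> no flip
Dir NE: first cell '.' (not opp) -> no flip
Dir W: first cell '.' (not opp) -> no flip
Dir E: first cell '.' (not opp) -> no flip
Dir SW: first cell '.' (not opp) -> no flip
Dir S: opp run (2,4) (3,4) (4,4) capped by W -> flip
Dir SE: first cell '.' (not opp) -> no flip

Answer: (2,4) (3,4) (4,4)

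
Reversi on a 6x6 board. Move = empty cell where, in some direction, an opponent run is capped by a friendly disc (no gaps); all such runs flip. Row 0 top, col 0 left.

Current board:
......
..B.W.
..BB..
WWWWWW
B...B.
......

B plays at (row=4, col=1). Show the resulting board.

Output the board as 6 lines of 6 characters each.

Answer: ......
..B.W.
..BB..
WWBWWW
BB..B.
......

Derivation:
Place B at (4,1); scan 8 dirs for brackets.
Dir NW: opp run (3,0), next=edge -> no flip
Dir N: opp run (3,1), next='.' -> no flip
Dir NE: opp run (3,2) capped by B -> flip
Dir W: first cell 'B' (not opp) -> no flip
Dir E: first cell '.' (not opp) -> no flip
Dir SW: first cell '.' (not opp) -> no flip
Dir S: first cell '.' (not opp) -> no flip
Dir SE: first cell '.' (not opp) -> no flip
All flips: (3,2)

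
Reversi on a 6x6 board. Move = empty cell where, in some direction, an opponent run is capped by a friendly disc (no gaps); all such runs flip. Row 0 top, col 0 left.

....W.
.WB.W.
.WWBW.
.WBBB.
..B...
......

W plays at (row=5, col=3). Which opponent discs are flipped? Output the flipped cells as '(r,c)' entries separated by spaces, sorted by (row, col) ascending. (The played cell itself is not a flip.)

Answer: (4,2)

Derivation:
Dir NW: opp run (4,2) capped by W -> flip
Dir N: first cell '.' (not opp) -> no flip
Dir NE: first cell '.' (not opp) -> no flip
Dir W: first cell '.' (not opp) -> no flip
Dir E: first cell '.' (not opp) -> no flip
Dir SW: edge -> no flip
Dir S: edge -> no flip
Dir SE: edge -> no flip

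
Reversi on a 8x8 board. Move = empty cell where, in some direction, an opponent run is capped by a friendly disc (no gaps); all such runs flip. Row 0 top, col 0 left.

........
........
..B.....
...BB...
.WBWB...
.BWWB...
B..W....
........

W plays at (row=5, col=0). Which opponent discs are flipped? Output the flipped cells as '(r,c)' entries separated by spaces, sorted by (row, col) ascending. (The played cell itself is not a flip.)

Dir NW: edge -> no flip
Dir N: first cell '.' (not opp) -> no flip
Dir NE: first cell 'W' (not opp) -> no flip
Dir W: edge -> no flip
Dir E: opp run (5,1) capped by W -> flip
Dir SW: edge -> no flip
Dir S: opp run (6,0), next='.' -> no flip
Dir SE: first cell '.' (not opp) -> no flip

Answer: (5,1)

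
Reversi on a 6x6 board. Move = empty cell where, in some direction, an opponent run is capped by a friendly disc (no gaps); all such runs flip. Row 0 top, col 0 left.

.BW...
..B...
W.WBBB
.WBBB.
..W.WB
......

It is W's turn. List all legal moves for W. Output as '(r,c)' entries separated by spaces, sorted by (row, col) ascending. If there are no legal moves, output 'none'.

(0,0): flips 1 -> legal
(0,3): no bracket -> illegal
(1,0): no bracket -> illegal
(1,1): no bracket -> illegal
(1,3): no bracket -> illegal
(1,4): flips 2 -> legal
(1,5): flips 2 -> legal
(2,1): no bracket -> illegal
(3,5): flips 3 -> legal
(4,1): no bracket -> illegal
(4,3): no bracket -> illegal
(5,4): no bracket -> illegal
(5,5): no bracket -> illegal

Answer: (0,0) (1,4) (1,5) (3,5)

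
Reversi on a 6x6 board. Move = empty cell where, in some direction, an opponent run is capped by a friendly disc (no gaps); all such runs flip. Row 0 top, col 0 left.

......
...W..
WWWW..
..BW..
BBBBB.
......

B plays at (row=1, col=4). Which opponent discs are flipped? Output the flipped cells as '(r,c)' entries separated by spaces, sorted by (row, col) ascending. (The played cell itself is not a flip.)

Dir NW: first cell '.' (not opp) -> no flip
Dir N: first cell '.' (not opp) -> no flip
Dir NE: first cell '.' (not opp) -> no flip
Dir W: opp run (1,3), next='.' -> no flip
Dir E: first cell '.' (not opp) -> no flip
Dir SW: opp run (2,3) capped by B -> flip
Dir S: first cell '.' (not opp) -> no flip
Dir SE: first cell '.' (not opp) -> no flip

Answer: (2,3)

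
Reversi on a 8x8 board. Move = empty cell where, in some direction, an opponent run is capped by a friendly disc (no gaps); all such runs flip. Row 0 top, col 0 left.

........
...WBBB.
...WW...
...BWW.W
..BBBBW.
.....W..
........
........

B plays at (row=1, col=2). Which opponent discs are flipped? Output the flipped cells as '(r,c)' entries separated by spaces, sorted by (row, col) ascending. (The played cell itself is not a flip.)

Dir NW: first cell '.' (not opp) -> no flip
Dir N: first cell '.' (not opp) -> no flip
Dir NE: first cell '.' (not opp) -> no flip
Dir W: first cell '.' (not opp) -> no flip
Dir E: opp run (1,3) capped by B -> flip
Dir SW: first cell '.' (not opp) -> no flip
Dir S: first cell '.' (not opp) -> no flip
Dir SE: opp run (2,3) (3,4) capped by B -> flip

Answer: (1,3) (2,3) (3,4)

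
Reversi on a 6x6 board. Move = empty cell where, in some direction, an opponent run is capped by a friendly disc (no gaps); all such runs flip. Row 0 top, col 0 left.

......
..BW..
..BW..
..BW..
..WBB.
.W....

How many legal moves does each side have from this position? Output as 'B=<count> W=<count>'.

Answer: B=7 W=9

Derivation:
-- B to move --
(0,2): no bracket -> illegal
(0,3): flips 3 -> legal
(0,4): flips 1 -> legal
(1,4): flips 2 -> legal
(2,4): flips 1 -> legal
(3,1): no bracket -> illegal
(3,4): flips 2 -> legal
(4,0): no bracket -> illegal
(4,1): flips 1 -> legal
(5,0): no bracket -> illegal
(5,2): flips 1 -> legal
(5,3): no bracket -> illegal
B mobility = 7
-- W to move --
(0,1): flips 1 -> legal
(0,2): flips 3 -> legal
(0,3): no bracket -> illegal
(1,1): flips 2 -> legal
(2,1): flips 1 -> legal
(3,1): flips 2 -> legal
(3,4): no bracket -> illegal
(3,5): no bracket -> illegal
(4,1): flips 1 -> legal
(4,5): flips 2 -> legal
(5,2): no bracket -> illegal
(5,3): flips 1 -> legal
(5,4): no bracket -> illegal
(5,5): flips 1 -> legal
W mobility = 9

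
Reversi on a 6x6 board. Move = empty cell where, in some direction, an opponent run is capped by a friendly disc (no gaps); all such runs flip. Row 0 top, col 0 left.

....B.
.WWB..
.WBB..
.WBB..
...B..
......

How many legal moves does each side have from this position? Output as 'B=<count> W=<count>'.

Answer: B=7 W=6

Derivation:
-- B to move --
(0,0): flips 1 -> legal
(0,1): flips 1 -> legal
(0,2): flips 1 -> legal
(0,3): no bracket -> illegal
(1,0): flips 3 -> legal
(2,0): flips 1 -> legal
(3,0): flips 1 -> legal
(4,0): flips 1 -> legal
(4,1): no bracket -> illegal
(4,2): no bracket -> illegal
B mobility = 7
-- W to move --
(0,2): no bracket -> illegal
(0,3): no bracket -> illegal
(0,5): no bracket -> illegal
(1,4): flips 1 -> legal
(1,5): no bracket -> illegal
(2,4): flips 2 -> legal
(3,4): flips 3 -> legal
(4,1): no bracket -> illegal
(4,2): flips 2 -> legal
(4,4): flips 2 -> legal
(5,2): no bracket -> illegal
(5,3): no bracket -> illegal
(5,4): flips 2 -> legal
W mobility = 6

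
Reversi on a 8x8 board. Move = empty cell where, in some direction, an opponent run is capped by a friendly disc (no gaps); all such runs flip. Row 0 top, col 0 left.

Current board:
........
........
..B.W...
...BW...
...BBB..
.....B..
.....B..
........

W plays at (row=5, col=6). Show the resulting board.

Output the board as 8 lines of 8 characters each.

Place W at (5,6); scan 8 dirs for brackets.
Dir NW: opp run (4,5) capped by W -> flip
Dir N: first cell '.' (not opp) -> no flip
Dir NE: first cell '.' (not opp) -> no flip
Dir W: opp run (5,5), next='.' -> no flip
Dir E: first cell '.' (not opp) -> no flip
Dir SW: opp run (6,5), next='.' -> no flip
Dir S: first cell '.' (not opp) -> no flip
Dir SE: first cell '.' (not opp) -> no flip
All flips: (4,5)

Answer: ........
........
..B.W...
...BW...
...BBW..
.....BW.
.....B..
........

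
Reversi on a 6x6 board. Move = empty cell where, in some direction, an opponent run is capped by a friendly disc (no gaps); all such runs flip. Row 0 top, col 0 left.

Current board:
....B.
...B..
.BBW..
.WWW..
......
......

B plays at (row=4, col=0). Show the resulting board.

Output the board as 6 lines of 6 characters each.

Place B at (4,0); scan 8 dirs for brackets.
Dir NW: edge -> no flip
Dir N: first cell '.' (not opp) -> no flip
Dir NE: opp run (3,1) capped by B -> flip
Dir W: edge -> no flip
Dir E: first cell '.' (not opp) -> no flip
Dir SW: edge -> no flip
Dir S: first cell '.' (not opp) -> no flip
Dir SE: first cell '.' (not opp) -> no flip
All flips: (3,1)

Answer: ....B.
...B..
.BBW..
.BWW..
B.....
......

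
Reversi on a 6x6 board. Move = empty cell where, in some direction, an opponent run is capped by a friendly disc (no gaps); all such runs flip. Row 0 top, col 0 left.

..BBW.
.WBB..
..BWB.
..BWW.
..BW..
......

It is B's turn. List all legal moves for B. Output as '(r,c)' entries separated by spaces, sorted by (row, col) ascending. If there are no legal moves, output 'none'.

(0,0): flips 1 -> legal
(0,1): no bracket -> illegal
(0,5): flips 1 -> legal
(1,0): flips 1 -> legal
(1,4): flips 1 -> legal
(1,5): no bracket -> illegal
(2,0): flips 1 -> legal
(2,1): no bracket -> illegal
(2,5): no bracket -> illegal
(3,5): flips 2 -> legal
(4,4): flips 3 -> legal
(4,5): flips 2 -> legal
(5,2): no bracket -> illegal
(5,3): flips 3 -> legal
(5,4): flips 1 -> legal

Answer: (0,0) (0,5) (1,0) (1,4) (2,0) (3,5) (4,4) (4,5) (5,3) (5,4)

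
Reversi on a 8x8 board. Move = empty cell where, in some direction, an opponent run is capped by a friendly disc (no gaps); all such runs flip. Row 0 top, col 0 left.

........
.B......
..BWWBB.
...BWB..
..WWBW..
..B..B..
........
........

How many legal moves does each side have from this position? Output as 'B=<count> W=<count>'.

-- B to move --
(1,2): no bracket -> illegal
(1,3): flips 2 -> legal
(1,4): flips 2 -> legal
(1,5): flips 1 -> legal
(3,1): no bracket -> illegal
(3,2): flips 1 -> legal
(3,6): no bracket -> illegal
(4,1): flips 2 -> legal
(4,6): flips 1 -> legal
(5,1): flips 1 -> legal
(5,3): flips 1 -> legal
(5,4): no bracket -> illegal
(5,6): no bracket -> illegal
B mobility = 8
-- W to move --
(0,0): no bracket -> illegal
(0,1): no bracket -> illegal
(0,2): no bracket -> illegal
(1,0): no bracket -> illegal
(1,2): no bracket -> illegal
(1,3): no bracket -> illegal
(1,4): no bracket -> illegal
(1,5): flips 2 -> legal
(1,6): flips 1 -> legal
(1,7): no bracket -> illegal
(2,0): no bracket -> illegal
(2,1): flips 1 -> legal
(2,7): flips 2 -> legal
(3,1): no bracket -> illegal
(3,2): flips 1 -> legal
(3,6): flips 1 -> legal
(3,7): no bracket -> illegal
(4,1): no bracket -> illegal
(4,6): flips 1 -> legal
(5,1): no bracket -> illegal
(5,3): no bracket -> illegal
(5,4): flips 1 -> legal
(5,6): no bracket -> illegal
(6,1): flips 1 -> legal
(6,2): flips 1 -> legal
(6,3): no bracket -> illegal
(6,4): no bracket -> illegal
(6,5): flips 1 -> legal
(6,6): no bracket -> illegal
W mobility = 11

Answer: B=8 W=11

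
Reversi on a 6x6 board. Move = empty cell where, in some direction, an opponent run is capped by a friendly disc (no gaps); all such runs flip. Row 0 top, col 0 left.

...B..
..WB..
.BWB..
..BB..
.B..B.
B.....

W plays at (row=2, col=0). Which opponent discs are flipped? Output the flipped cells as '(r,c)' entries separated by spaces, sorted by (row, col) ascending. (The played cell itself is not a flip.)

Dir NW: edge -> no flip
Dir N: first cell '.' (not opp) -> no flip
Dir NE: first cell '.' (not opp) -> no flip
Dir W: edge -> no flip
Dir E: opp run (2,1) capped by W -> flip
Dir SW: edge -> no flip
Dir S: first cell '.' (not opp) -> no flip
Dir SE: first cell '.' (not opp) -> no flip

Answer: (2,1)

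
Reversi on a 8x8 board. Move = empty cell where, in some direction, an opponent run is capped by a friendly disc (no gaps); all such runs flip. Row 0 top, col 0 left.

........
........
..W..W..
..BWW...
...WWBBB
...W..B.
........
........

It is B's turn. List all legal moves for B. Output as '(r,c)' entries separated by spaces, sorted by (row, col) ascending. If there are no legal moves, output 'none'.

(1,1): no bracket -> illegal
(1,2): flips 1 -> legal
(1,3): no bracket -> illegal
(1,4): no bracket -> illegal
(1,5): no bracket -> illegal
(1,6): no bracket -> illegal
(2,1): no bracket -> illegal
(2,3): flips 1 -> legal
(2,4): no bracket -> illegal
(2,6): no bracket -> illegal
(3,1): no bracket -> illegal
(3,5): flips 2 -> legal
(3,6): no bracket -> illegal
(4,2): flips 2 -> legal
(5,2): no bracket -> illegal
(5,4): flips 1 -> legal
(5,5): no bracket -> illegal
(6,2): no bracket -> illegal
(6,3): no bracket -> illegal
(6,4): no bracket -> illegal

Answer: (1,2) (2,3) (3,5) (4,2) (5,4)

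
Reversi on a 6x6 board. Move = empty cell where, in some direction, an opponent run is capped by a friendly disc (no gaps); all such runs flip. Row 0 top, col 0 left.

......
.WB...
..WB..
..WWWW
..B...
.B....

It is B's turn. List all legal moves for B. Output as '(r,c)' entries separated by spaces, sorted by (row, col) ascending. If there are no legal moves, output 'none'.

Answer: (1,0) (2,1) (2,4) (4,1) (4,3) (4,5)

Derivation:
(0,0): no bracket -> illegal
(0,1): no bracket -> illegal
(0,2): no bracket -> illegal
(1,0): flips 1 -> legal
(1,3): no bracket -> illegal
(2,0): no bracket -> illegal
(2,1): flips 1 -> legal
(2,4): flips 1 -> legal
(2,5): no bracket -> illegal
(3,1): no bracket -> illegal
(4,1): flips 1 -> legal
(4,3): flips 1 -> legal
(4,4): no bracket -> illegal
(4,5): flips 1 -> legal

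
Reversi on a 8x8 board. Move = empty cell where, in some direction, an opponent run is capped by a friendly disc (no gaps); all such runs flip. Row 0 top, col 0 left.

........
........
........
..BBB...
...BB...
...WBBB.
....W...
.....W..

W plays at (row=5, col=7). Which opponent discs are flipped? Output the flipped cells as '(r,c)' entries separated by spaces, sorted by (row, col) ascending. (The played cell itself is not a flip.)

Dir NW: first cell '.' (not opp) -> no flip
Dir N: first cell '.' (not opp) -> no flip
Dir NE: edge -> no flip
Dir W: opp run (5,6) (5,5) (5,4) capped by W -> flip
Dir E: edge -> no flip
Dir SW: first cell '.' (not opp) -> no flip
Dir S: first cell '.' (not opp) -> no flip
Dir SE: edge -> no flip

Answer: (5,4) (5,5) (5,6)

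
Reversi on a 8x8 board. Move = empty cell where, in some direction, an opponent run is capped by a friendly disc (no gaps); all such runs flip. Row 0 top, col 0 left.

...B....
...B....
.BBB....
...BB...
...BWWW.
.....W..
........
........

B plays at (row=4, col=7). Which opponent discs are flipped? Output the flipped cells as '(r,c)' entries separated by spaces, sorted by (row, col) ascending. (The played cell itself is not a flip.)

Dir NW: first cell '.' (not opp) -> no flip
Dir N: first cell '.' (not opp) -> no flip
Dir NE: edge -> no flip
Dir W: opp run (4,6) (4,5) (4,4) capped by B -> flip
Dir E: edge -> no flip
Dir SW: first cell '.' (not opp) -> no flip
Dir S: first cell '.' (not opp) -> no flip
Dir SE: edge -> no flip

Answer: (4,4) (4,5) (4,6)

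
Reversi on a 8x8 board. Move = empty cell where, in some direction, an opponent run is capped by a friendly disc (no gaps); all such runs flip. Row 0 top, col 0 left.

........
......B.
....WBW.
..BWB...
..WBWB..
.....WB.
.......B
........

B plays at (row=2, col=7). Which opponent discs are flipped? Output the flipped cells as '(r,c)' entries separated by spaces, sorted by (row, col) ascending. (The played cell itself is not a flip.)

Dir NW: first cell 'B' (not opp) -> no flip
Dir N: first cell '.' (not opp) -> no flip
Dir NE: edge -> no flip
Dir W: opp run (2,6) capped by B -> flip
Dir E: edge -> no flip
Dir SW: first cell '.' (not opp) -> no flip
Dir S: first cell '.' (not opp) -> no flip
Dir SE: edge -> no flip

Answer: (2,6)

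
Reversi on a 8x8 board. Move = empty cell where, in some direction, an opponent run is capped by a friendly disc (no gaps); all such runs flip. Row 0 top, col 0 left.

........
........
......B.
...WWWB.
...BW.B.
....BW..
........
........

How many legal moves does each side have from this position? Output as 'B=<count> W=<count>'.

-- B to move --
(2,2): no bracket -> illegal
(2,3): flips 1 -> legal
(2,4): flips 3 -> legal
(2,5): flips 1 -> legal
(3,2): flips 3 -> legal
(4,2): no bracket -> illegal
(4,5): flips 1 -> legal
(5,3): flips 2 -> legal
(5,6): flips 1 -> legal
(6,4): flips 1 -> legal
(6,5): no bracket -> illegal
(6,6): no bracket -> illegal
B mobility = 8
-- W to move --
(1,5): no bracket -> illegal
(1,6): no bracket -> illegal
(1,7): flips 1 -> legal
(2,5): no bracket -> illegal
(2,7): no bracket -> illegal
(3,2): no bracket -> illegal
(3,7): flips 2 -> legal
(4,2): flips 1 -> legal
(4,5): no bracket -> illegal
(4,7): no bracket -> illegal
(5,2): flips 1 -> legal
(5,3): flips 2 -> legal
(5,6): no bracket -> illegal
(5,7): flips 1 -> legal
(6,3): no bracket -> illegal
(6,4): flips 1 -> legal
(6,5): no bracket -> illegal
W mobility = 7

Answer: B=8 W=7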